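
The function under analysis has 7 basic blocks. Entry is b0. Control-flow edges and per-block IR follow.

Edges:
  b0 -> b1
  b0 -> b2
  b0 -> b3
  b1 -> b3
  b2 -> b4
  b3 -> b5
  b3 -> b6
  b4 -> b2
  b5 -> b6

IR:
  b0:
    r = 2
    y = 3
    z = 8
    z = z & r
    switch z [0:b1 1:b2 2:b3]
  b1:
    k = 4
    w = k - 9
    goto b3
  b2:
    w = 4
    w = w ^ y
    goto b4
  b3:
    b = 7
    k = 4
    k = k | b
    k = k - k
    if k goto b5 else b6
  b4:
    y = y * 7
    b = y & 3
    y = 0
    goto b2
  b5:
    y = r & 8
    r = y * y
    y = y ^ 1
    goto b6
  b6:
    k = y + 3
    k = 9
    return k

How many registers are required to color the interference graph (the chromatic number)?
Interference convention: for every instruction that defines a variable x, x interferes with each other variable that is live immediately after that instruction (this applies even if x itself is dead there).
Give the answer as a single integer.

Answer: 4

Working:
Per-block:
  b0 def {r,y,z} use ∅
  b1 def {k,w} use ∅
  b2 def {w} use {y}
  b3 def {b,k} use ∅
  b4 def {b,y} use {y}
  b5 def {r,y} use {r}
  b6 def {k} use {y}

Live sets:
  b0 li=∅ lo={r,y}
  b1 li={r,y} lo={r,y}
  b2 li={y} lo={y}
  b3 li={r,y} lo={r,y}
  b4 li={y} lo={y}
  b5 li={r} lo={y}
  b6 li={y} lo=∅

Conflict graph:
  b: {k,r,y}
  k: {b,r,y}
  r: {b,k,w,y,z}
  w: {r,y}
  y: {b,k,r,w,z}
  z: {r,y}

Chromatic number:
  {b,k,r,y} pairwise interfere (4-clique) ⇒ χ ≥ 4
  4-colouring: c0={r}  c1={y}  c2={b,w,z}  c3={k}
  χ = 4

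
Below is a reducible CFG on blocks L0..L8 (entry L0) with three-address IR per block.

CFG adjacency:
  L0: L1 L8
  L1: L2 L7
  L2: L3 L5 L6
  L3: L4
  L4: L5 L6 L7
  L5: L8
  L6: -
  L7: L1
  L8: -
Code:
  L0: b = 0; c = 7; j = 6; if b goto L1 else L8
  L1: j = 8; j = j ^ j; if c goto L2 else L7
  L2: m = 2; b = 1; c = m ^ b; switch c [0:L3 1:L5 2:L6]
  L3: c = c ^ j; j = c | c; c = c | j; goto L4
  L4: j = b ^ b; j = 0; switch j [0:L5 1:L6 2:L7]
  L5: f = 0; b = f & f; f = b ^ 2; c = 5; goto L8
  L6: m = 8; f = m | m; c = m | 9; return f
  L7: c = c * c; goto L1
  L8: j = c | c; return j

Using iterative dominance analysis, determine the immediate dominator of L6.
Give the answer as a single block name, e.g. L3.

Answer: L2

Working:
idom tree: L1←L0 L2←L1 L3←L2 L4←L3 L5←L2 L6←L2 L7←L1 L8←L0
Join-block Dom:
  L1: preds {L0,L7}: {L0} ∩ {L0,L1,L7} = {L0}; idom=L0
  L5: preds {L2,L4}: {L0,L1,L2} ∩ {L0,L1,L2,L3,L4} = {L0,L1,L2}; idom=L2
  L6: preds {L2,L4}: {L0,L1,L2} ∩ {L0,L1,L2,L3,L4} = {L0,L1,L2}; idom=L2
  L7: preds {L1,L4}: {L0,L1} ∩ {L0,L1,L2,L3,L4} = {L0,L1}; idom=L1
  L8: preds {L0,L5}: {L0} ∩ {L0,L1,L2,L5} = {L0}; idom=L0

idom(L6) = L2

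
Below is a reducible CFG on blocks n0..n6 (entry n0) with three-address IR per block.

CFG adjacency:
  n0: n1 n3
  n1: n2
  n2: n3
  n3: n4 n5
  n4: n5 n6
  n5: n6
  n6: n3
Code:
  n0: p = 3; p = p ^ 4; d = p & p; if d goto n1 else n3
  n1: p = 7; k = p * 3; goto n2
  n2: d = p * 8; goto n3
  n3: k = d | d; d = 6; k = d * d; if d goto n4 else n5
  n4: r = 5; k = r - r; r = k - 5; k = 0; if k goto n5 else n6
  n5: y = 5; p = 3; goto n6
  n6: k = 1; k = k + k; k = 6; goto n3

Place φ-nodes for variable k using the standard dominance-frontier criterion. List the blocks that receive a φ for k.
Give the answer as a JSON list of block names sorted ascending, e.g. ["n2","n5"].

Answer: ["n3", "n5", "n6"]

Analysis:
idom tree: n1←n0 n2←n1 n3←n0 n4←n3 n5←n3 n6←n3
Join-block Dom:
  n3: preds {n0,n2,n6}: {n0} ∩ {n0,n1,n2} ∩ {n0,n3,n6} = {n0}; idom=n0
  n5: preds {n3,n4}: {n0,n3} ∩ {n0,n3,n4} = {n0,n3}; idom=n3
  n6: preds {n4,n5}: {n0,n3,n4} ∩ {n0,n3,n5} = {n0,n3}; idom=n3

Frontier:
  n3←n0: walk · to n0
  n3←n2: walk n2→n1 to n0
  n3←n6: walk n6→n3 to n0
  n5←n3: walk · to n3
  n5←n4: walk n4 to n3
  n6←n4: walk n4 to n3
  n6←n5: walk n5 to n3
  n0: DF=∅
  n1: DF={n3}
  n2: DF={n3}
  n3: DF={n3}
  n4: DF={n5,n6}
  n5: DF={n6}
  n6: DF={n3}

φ for k: defs {n1,n3,n4,n6}
  DF⁺ = {n3,n5,n6}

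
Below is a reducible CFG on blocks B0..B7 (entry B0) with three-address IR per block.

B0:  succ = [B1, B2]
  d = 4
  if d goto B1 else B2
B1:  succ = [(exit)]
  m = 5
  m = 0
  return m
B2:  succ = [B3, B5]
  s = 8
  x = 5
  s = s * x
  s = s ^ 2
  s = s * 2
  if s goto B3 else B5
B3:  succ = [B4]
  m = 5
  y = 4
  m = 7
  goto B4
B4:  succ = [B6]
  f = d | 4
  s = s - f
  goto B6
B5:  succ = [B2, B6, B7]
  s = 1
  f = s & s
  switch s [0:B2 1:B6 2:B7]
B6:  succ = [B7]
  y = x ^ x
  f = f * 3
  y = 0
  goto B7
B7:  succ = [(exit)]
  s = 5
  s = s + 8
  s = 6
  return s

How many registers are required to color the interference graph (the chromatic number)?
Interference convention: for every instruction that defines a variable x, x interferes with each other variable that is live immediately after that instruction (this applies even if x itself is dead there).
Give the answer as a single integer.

Block summaries:
  B0 def {d} use ∅
  B1 def {m} use ∅
  B2 def {s,x} use ∅
  B3 def {m,y} use ∅
  B4 def {f,s} use {d,s}
  B5 def {f,s} use ∅
  B6 def {f,y} use {f,x}
  B7 def {s} use ∅

Backward fixpoint:
  B0: in=∅ out={d}
  B1: in=∅ out=∅
  B2: in={d} out={d,s,x}
  B3: in={d,s,x} out={d,s,x}
  B4: in={d,s,x} out={f,x}
  B5: in={d,x} out={d,f,x}
  B6: in={f,x} out=∅
  B7: in=∅ out=∅

Conflict graph:
  d↔{f,m,s,x,y}
  f↔{d,s,x,y}
  m↔{d,s,x}
  s↔{d,f,m,x,y}
  x↔{d,f,m,s,y}
  y↔{d,f,s,x}

Colouring:
  clique {d,f,s,x,y} ⇒ need ≥ 5
  assign d→c0 f→c3 m→c3 s→c1 x→c2 y→c4 — no edge inside a register ⇒ χ ≤ 5
  χ = 5

Answer: 5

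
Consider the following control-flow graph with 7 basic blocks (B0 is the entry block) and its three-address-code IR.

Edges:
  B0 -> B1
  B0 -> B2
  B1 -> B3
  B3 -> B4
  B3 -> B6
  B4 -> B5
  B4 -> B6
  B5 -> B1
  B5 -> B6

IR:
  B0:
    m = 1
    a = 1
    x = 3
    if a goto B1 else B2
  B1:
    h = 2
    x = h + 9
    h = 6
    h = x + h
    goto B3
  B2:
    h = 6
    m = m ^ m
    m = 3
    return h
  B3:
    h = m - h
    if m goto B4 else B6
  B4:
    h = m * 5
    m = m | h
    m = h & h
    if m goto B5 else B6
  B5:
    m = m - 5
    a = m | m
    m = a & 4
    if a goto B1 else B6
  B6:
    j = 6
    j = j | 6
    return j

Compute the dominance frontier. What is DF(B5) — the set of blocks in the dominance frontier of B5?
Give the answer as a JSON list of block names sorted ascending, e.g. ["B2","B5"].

idom tree: B1←B0 B2←B0 B3←B1 B4←B3 B5←B4 B6←B3
Join-block Dom:
  B1: preds {B0,B5}: {B0} ∩ {B0,B1,B3,B4,B5} = {B0}; idom=B0
  B6: preds {B3,B4,B5}: {B0,B1,B3} ∩ {B0,B1,B3,B4} ∩ {B0,B1,B3,B4,B5} = {B0,B1,B3}; idom=B3

DF walk-up:
  B1←B0: walk · to B0
  B1←B5: walk B5→B4→B3→B1 to B0
  B6←B3: walk · to B3
  B6←B4: walk B4 to B3
  B6←B5: walk B5→B4 to B3
  B0: DF=∅
  B1: DF={B1}
  B2: DF=∅
  B3: DF={B1}
  B4: DF={B1,B6}
  B5: DF={B1,B6}
  B6: DF=∅

DF(B5) = ["B1", "B6"]

Answer: ["B1", "B6"]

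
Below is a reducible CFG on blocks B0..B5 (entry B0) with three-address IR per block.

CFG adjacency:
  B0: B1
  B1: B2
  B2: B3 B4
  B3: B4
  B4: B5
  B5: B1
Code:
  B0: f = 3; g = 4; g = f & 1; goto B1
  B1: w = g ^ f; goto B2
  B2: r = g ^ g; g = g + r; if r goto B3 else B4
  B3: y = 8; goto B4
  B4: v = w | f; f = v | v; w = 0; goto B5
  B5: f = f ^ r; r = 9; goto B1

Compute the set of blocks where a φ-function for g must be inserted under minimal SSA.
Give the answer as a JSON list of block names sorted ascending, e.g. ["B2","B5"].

Answer: ["B1"]

Analysis:
idom tree: B1←B0 B2←B1 B3←B2 B4←B2 B5←B4
Dom∩ at merges:
  B1: preds {B0,B5}: {B0} ∩ {B0,B1,B2,B4,B5} = {B0}; idom=B0
  B4: preds {B2,B3}: {B0,B1,B2} ∩ {B0,B1,B2,B3} = {B0,B1,B2}; idom=B2

DF derivation:
  join B1 pred B0: · stop@B0
  join B1 pred B5: B5→B4→B2→B1 stop@B0
  join B4 pred B2: · stop@B2
  join B4 pred B3: B3 stop@B2
  B0 → ∅
  B1 → {B1}
  B2 → {B1}
  B3 → {B4}
  B4 → {B1}
  B5 → {B1}

φ for g: defs {B0,B2}
  DF⁺ = {B1}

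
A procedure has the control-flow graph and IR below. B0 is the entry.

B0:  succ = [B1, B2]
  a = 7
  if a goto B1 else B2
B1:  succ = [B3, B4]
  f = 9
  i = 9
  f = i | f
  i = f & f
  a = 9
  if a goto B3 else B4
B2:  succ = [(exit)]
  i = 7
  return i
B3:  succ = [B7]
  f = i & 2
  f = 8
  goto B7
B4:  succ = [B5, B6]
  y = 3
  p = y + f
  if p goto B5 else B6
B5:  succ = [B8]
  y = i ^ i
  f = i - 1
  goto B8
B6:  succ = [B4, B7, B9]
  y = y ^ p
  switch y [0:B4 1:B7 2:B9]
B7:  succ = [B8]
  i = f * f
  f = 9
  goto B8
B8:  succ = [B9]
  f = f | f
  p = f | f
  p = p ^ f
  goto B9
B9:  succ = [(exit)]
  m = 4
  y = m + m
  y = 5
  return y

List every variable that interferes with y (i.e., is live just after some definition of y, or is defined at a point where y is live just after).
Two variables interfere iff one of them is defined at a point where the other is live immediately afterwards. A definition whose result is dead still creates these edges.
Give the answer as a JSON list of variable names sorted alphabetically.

Per-block:
  B0: {a} / ∅
  B1: {a,f,i} / ∅
  B2: {i} / ∅
  B3: {f} / {i}
  B4: {p,y} / {f}
  B5: {f,y} / {i}
  B6: {y} / {p,y}
  B7: {f,i} / {f}
  B8: {f,p} / {f}
  B9: {m,y} / ∅

Backward fixpoint:
  live B0: ∅→∅
  live B1: ∅→{f,i}
  live B2: ∅→∅
  live B3: {i}→{f}
  live B4: {f,i}→{f,i,p,y}
  live B5: {i}→{f}
  live B6: {f,i,p,y}→{f,i}
  live B7: {f}→{f}
  live B8: {f}→∅
  live B9: ∅→∅

Interference:
  a↔{f,i}
  f↔{a,i,p,y}
  i↔{a,f,p,y}
  m↔∅
  p↔{f,i,y}
  y↔{f,i,p}

N(y) = ["f", "i", "p"]

Answer: ["f", "i", "p"]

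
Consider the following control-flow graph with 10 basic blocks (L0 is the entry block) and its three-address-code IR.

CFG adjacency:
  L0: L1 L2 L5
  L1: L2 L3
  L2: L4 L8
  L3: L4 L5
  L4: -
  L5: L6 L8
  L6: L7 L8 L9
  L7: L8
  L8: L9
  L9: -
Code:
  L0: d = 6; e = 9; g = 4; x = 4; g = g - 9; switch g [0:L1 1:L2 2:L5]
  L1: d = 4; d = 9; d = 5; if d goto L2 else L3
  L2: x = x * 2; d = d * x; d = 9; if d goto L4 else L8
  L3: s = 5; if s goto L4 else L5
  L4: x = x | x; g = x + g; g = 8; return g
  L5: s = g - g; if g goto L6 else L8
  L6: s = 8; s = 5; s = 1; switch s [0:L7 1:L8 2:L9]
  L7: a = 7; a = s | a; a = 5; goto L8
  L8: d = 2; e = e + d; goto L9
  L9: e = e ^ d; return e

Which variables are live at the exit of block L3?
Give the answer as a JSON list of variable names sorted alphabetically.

Answer: ["d", "e", "g", "x"]

Derivation:
Per-block:
  L0: def={d,e,g,x} ue=∅
  L1: def={d} ue=∅
  L2: def={d,x} ue={d,x}
  L3: def={s} ue=∅
  L4: def={g,x} ue={g,x}
  L5: def={s} ue={g}
  L6: def={s} ue=∅
  L7: def={a} ue={s}
  L8: def={d,e} ue={e}
  L9: def={e} ue={d,e}

Backward fixpoint:
  live L0: ∅→{d,e,g,x}
  live L1: {e,g,x}→{d,e,g,x}
  live L2: {d,e,g,x}→{e,g,x}
  live L3: {d,e,g,x}→{d,e,g,x}
  live L4: {g,x}→∅
  live L5: {d,e,g}→{d,e}
  live L6: {d,e}→{d,e,s}
  live L7: {e,s}→{e}
  live L8: {e}→{d,e}
  live L9: {d,e}→∅

live-out(L3) = ["d", "e", "g", "x"]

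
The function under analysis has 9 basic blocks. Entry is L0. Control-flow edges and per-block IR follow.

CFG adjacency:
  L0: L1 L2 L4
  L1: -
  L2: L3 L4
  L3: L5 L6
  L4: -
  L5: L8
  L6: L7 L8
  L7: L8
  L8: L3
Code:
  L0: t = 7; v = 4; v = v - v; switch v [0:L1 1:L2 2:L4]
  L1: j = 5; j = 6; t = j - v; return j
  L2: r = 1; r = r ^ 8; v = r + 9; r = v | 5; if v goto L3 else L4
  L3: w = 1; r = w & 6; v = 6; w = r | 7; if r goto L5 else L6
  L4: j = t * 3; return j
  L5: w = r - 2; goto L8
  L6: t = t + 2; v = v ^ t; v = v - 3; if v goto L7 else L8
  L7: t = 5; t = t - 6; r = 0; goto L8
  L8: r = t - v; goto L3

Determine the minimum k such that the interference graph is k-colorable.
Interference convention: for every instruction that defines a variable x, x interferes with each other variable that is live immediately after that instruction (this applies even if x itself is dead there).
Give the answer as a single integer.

Answer: 4

Analysis:
Per-block:
  L0: {t,v} / ∅
  L1: {j,t} / {v}
  L2: {r,v} / ∅
  L3: {r,v,w} / ∅
  L4: {j} / {t}
  L5: {w} / {r}
  L6: {t,v} / {t,v}
  L7: {r,t} / ∅
  L8: {r} / {t,v}

Live sets:
  L0 li=∅ lo={t,v}
  L1 li={v} lo=∅
  L2 li={t} lo={t}
  L3 li={t} lo={r,t,v}
  L4 li={t} lo=∅
  L5 li={r,t,v} lo={t,v}
  L6 li={t,v} lo={t,v}
  L7 li={v} lo={t,v}
  L8 li={t,v} lo={t}

Interference:
  j↔{t,v}
  r↔{t,v,w}
  t↔{j,r,v,w}
  v↔{j,r,t,w}
  w↔{r,t,v}

Registers:
  lower bound: {r,t,v,w} mutually conflict ⇒ χ ≥ 4
  assign j→R2 r→R2 t→R0 v→R1 w→R3 — no edge inside a register ⇒ χ ≤ 4
  χ = 4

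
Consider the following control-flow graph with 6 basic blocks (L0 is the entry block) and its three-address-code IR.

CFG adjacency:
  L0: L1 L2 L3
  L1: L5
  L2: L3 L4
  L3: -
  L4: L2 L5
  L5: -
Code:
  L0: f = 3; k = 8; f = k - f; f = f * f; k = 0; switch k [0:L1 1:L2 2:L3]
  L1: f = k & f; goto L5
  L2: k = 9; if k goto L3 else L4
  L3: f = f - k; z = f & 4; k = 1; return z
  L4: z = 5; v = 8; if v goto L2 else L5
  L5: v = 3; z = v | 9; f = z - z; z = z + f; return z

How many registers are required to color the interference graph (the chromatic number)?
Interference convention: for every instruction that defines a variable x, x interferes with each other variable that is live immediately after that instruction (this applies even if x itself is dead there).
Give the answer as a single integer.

Answer: 3

Analysis:
Block summaries:
  L0: {f,k} / ∅
  L1: {f} / {f,k}
  L2: {k} / ∅
  L3: {f,k,z} / {f,k}
  L4: {v,z} / ∅
  L5: {f,v,z} / ∅

Backward fixpoint:
  live L0: ∅→{f,k}
  live L1: {f,k}→∅
  live L2: {f}→{f,k}
  live L3: {f,k}→∅
  live L4: {f}→{f}
  live L5: ∅→∅

Conflict graph:
  f↔{k,v,z}
  k↔{f,z}
  v↔{f}
  z↔{f,k}

Chromatic number:
  lower bound: {f,k,z} mutually conflict ⇒ χ ≥ 3
  assign f→c0 k→c1 v→c1 z→c2 — no edge inside a register ⇒ χ ≤ 3
  χ = 3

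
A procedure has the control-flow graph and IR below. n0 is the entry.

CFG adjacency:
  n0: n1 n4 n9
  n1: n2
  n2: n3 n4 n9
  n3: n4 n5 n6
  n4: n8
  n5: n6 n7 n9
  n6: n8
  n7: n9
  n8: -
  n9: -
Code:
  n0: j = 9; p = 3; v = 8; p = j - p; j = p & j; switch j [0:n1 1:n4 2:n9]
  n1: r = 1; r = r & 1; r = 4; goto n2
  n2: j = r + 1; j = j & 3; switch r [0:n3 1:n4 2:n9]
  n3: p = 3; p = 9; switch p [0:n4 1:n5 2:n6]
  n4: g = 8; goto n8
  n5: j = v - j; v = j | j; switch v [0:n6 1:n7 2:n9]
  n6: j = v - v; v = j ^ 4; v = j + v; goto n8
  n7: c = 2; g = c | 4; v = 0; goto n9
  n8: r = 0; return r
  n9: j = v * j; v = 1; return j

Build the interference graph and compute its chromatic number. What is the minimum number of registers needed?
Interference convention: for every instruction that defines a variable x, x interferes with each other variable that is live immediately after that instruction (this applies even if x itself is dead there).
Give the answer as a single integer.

Answer: 3

Working:
def/use:
  n0: def={j,p,v} ue=∅
  n1: def={r} ue=∅
  n2: def={j} ue={r}
  n3: def={p} ue=∅
  n4: def={g} ue=∅
  n5: def={j,v} ue={j,v}
  n6: def={j,v} ue={v}
  n7: def={c,g,v} ue=∅
  n8: def={r} ue=∅
  n9: def={j,v} ue={j,v}

Live sets:
  n0: in=∅ out={j,v}
  n1: in={v} out={r,v}
  n2: in={r,v} out={j,v}
  n3: in={j,v} out={j,v}
  n4: in=∅ out=∅
  n5: in={j,v} out={j,v}
  n6: in={v} out=∅
  n7: in={j} out={j,v}
  n8: in=∅ out=∅
  n9: in={j,v} out=∅

Conflict graph:
  c↔{j}
  g↔{j}
  j↔{c,g,p,r,v}
  p↔{j,v}
  r↔{j,v}
  v↔{j,p,r}

Colouring:
  lower bound: {j,p,v} mutually conflict ⇒ χ ≥ 3
  assign c→c1 g→c1 j→c0 p→c2 r→c2 v→c1 — no edge inside a register ⇒ χ ≤ 3
  χ = 3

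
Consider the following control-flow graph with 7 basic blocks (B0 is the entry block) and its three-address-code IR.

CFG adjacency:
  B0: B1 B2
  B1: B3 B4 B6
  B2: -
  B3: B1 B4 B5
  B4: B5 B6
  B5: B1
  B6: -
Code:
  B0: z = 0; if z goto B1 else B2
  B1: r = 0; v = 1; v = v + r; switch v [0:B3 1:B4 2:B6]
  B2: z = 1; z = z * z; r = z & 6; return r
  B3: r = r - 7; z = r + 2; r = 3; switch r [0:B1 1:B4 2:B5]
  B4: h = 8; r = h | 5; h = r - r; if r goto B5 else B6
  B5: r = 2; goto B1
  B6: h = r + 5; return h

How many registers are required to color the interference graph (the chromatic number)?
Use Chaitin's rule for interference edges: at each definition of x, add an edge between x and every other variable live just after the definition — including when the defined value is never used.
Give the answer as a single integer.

Per-block:
  B0: {z} / ∅
  B1: {r,v} / ∅
  B2: {r,z} / ∅
  B3: {r,z} / {r}
  B4: {h,r} / ∅
  B5: {r} / ∅
  B6: {h} / {r}

Liveness:
  B0 li=∅ lo=∅
  B1 li=∅ lo={r}
  B2 li=∅ lo=∅
  B3 li={r} lo=∅
  B4 li=∅ lo={r}
  B5 li=∅ lo=∅
  B6 li={r} lo=∅

Interference:
  h↔{r}
  r↔{h,v}
  v↔{r}
  z↔∅

Colouring:
  clique {h,r} ⇒ need ≥ 2
  2-colouring: c0={r,z}  c1={h,v}
  χ = 2

Answer: 2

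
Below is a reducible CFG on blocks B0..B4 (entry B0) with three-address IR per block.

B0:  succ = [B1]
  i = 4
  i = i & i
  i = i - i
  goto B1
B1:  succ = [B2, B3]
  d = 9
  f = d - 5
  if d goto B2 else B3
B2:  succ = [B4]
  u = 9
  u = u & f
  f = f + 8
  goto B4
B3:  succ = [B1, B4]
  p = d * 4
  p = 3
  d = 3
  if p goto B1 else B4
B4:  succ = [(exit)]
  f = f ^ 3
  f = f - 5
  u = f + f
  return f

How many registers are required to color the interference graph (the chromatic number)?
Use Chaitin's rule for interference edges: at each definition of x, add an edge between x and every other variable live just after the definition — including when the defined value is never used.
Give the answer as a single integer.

Answer: 3

Derivation:
def/use:
  B0 def {i} use ∅
  B1 def {d,f} use ∅
  B2 def {f,u} use {f}
  B3 def {d,p} use {d}
  B4 def {f,u} use {f}

Liveness:
  live B0: ∅→∅
  live B1: ∅→{d,f}
  live B2: {f}→{f}
  live B3: {d,f}→{f}
  live B4: {f}→∅

Interfere edges:
  d — {f,p}
  f — {d,p,u}
  i — ∅
  p — {d,f}
  u — {f}

Colouring:
  clique {d,f,p} ⇒ need ≥ 3
  assign d→c1 f→c0 i→c0 p→c2 u→c1 — no edge inside a register ⇒ χ ≤ 3
  χ = 3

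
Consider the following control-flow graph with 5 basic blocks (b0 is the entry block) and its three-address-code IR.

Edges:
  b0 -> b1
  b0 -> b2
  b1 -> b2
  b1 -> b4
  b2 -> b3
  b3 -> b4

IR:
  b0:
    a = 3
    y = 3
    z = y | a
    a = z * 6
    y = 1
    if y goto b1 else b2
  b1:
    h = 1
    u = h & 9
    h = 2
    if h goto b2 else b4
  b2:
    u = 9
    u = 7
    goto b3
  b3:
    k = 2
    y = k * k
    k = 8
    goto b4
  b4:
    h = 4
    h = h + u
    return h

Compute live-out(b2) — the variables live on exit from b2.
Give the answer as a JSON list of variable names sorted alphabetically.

Per-block:
  b0 def {a,y,z} use ∅
  b1 def {h,u} use ∅
  b2 def {u} use ∅
  b3 def {k,y} use ∅
  b4 def {h} use {u}

Backward fixpoint:
  b0 li=∅ lo=∅
  b1 li=∅ lo={u}
  b2 li=∅ lo={u}
  b3 li={u} lo={u}
  b4 li={u} lo=∅

live-out(b2) = ["u"]

Answer: ["u"]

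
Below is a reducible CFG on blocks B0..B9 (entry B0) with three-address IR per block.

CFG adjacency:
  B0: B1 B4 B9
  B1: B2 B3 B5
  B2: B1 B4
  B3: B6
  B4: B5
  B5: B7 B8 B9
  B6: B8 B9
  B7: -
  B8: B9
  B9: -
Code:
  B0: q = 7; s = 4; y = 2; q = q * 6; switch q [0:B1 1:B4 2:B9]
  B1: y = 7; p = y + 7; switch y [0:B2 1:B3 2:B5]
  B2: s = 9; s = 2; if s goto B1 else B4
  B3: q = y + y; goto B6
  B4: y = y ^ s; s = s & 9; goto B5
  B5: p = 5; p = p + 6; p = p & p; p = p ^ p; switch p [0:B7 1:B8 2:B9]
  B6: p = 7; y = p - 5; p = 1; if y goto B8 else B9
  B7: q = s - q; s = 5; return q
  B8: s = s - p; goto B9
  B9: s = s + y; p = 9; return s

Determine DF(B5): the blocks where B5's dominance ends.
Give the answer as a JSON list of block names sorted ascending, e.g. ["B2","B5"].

idom tree: B1←B0 B2←B1 B3←B1 B4←B0 B5←B0 B6←B3 B7←B5 B8←B0 B9←B0
Dom∩ at merges:
  B1: preds {B0,B2}: {B0} ∩ {B0,B1,B2} = {B0}; idom=B0
  B4: preds {B0,B2}: {B0} ∩ {B0,B1,B2} = {B0}; idom=B0
  B5: preds {B1,B4}: {B0,B1} ∩ {B0,B4} = {B0}; idom=B0
  B8: preds {B5,B6}: {B0,B5} ∩ {B0,B1,B3,B6} = {B0}; idom=B0
  B9: preds {B0,B5,B6,B8}: {B0} ∩ {B0,B5} ∩ {B0,B1,B3,B6} ∩ {B0,B8} = {B0}; idom=B0

DF walk-up:
  B1←B0: walk · to B0
  B1←B2: walk B2→B1 to B0
  B4←B0: walk · to B0
  B4←B2: walk B2→B1 to B0
  B5←B1: walk B1 to B0
  B5←B4: walk B4 to B0
  B8←B5: walk B5 to B0
  B8←B6: walk B6→B3→B1 to B0
  B9←B0: walk · to B0
  B9←B5: walk B5 to B0
  B9←B6: walk B6→B3→B1 to B0
  B9←B8: walk B8 to B0
  DF(B0)=∅
  DF(B1)={B1,B4,B5,B8,B9}
  DF(B2)={B1,B4}
  DF(B3)={B8,B9}
  DF(B4)={B5}
  DF(B5)={B8,B9}
  DF(B6)={B8,B9}
  DF(B7)=∅
  DF(B8)={B9}
  DF(B9)=∅

DF(B5) = ["B8", "B9"]

Answer: ["B8", "B9"]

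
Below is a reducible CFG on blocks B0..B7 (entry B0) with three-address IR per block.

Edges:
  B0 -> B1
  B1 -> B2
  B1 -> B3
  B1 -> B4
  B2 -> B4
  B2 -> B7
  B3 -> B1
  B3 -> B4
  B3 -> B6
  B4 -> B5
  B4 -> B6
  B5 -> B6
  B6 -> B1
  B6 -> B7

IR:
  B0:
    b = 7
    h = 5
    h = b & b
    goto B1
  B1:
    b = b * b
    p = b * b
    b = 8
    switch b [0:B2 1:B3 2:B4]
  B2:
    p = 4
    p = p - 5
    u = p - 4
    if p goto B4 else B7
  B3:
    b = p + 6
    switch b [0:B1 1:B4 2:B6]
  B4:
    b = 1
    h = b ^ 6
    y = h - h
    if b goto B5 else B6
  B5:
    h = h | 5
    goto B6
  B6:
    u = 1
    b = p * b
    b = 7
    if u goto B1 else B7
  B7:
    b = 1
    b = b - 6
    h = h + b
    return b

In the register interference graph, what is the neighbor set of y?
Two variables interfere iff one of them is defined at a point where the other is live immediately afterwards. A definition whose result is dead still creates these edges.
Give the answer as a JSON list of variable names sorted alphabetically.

def/use:
  B0: def={b,h} ue=∅
  B1: def={b,p} ue={b}
  B2: def={p,u} ue=∅
  B3: def={b} ue={p}
  B4: def={b,h,y} ue=∅
  B5: def={h} ue={h}
  B6: def={b,u} ue={b,p}
  B7: def={b,h} ue={h}

Liveness:
  live B0: ∅→{b,h}
  live B1: {b,h}→{h,p}
  live B2: {h}→{h,p}
  live B3: {h,p}→{b,h,p}
  live B4: {p}→{b,h,p}
  live B5: {b,h,p}→{b,h,p}
  live B6: {b,h,p}→{b,h}
  live B7: {h}→∅

Interfere edges:
  b: {h,p,u,y}
  h: {b,p,u,y}
  p: {b,h,u,y}
  u: {b,h,p}
  y: {b,h,p}

N(y) = ["b", "h", "p"]

Answer: ["b", "h", "p"]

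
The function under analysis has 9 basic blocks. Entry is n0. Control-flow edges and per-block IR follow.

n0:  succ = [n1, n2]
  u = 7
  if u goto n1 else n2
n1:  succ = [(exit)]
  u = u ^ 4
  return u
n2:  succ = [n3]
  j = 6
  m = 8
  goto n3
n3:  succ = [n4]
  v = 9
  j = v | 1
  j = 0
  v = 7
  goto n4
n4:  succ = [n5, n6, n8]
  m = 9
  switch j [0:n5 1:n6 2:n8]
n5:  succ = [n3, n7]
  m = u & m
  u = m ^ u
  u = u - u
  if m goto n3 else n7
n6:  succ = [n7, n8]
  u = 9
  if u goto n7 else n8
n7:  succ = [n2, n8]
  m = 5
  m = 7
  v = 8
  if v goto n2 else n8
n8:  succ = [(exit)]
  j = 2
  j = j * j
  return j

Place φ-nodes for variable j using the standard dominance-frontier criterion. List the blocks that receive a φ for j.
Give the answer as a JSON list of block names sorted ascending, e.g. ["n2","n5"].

Answer: ["n2", "n3"]

Derivation:
idom tree: n1←n0 n2←n0 n3←n2 n4←n3 n5←n4 n6←n4 n7←n4 n8←n4
Dom∩ at merges:
  n2: preds {n0,n7}: {n0} ∩ {n0,n2,n3,n4,n7} = {n0}; idom=n0
  n3: preds {n2,n5}: {n0,n2} ∩ {n0,n2,n3,n4,n5} = {n0,n2}; idom=n2
  n7: preds {n5,n6}: {n0,n2,n3,n4,n5} ∩ {n0,n2,n3,n4,n6} = {n0,n2,n3,n4}; idom=n4
  n8: preds {n4,n6,n7}: {n0,n2,n3,n4} ∩ {n0,n2,n3,n4,n6} ∩ {n0,n2,n3,n4,n7} = {n0,n2,n3,n4}; idom=n4

Frontier:
  join n2 pred n0: · stop@n0
  join n2 pred n7: n7→n4→n3→n2 stop@n0
  join n3 pred n2: · stop@n2
  join n3 pred n5: n5→n4→n3 stop@n2
  join n7 pred n5: n5 stop@n4
  join n7 pred n6: n6 stop@n4
  join n8 pred n4: · stop@n4
  join n8 pred n6: n6 stop@n4
  join n8 pred n7: n7 stop@n4
  n0: DF=∅
  n1: DF=∅
  n2: DF={n2}
  n3: DF={n2,n3}
  n4: DF={n2,n3}
  n5: DF={n3,n7}
  n6: DF={n7,n8}
  n7: DF={n2,n8}
  n8: DF=∅

φ for j: defs {n2,n3,n8}
  DF⁺ = {n2,n3}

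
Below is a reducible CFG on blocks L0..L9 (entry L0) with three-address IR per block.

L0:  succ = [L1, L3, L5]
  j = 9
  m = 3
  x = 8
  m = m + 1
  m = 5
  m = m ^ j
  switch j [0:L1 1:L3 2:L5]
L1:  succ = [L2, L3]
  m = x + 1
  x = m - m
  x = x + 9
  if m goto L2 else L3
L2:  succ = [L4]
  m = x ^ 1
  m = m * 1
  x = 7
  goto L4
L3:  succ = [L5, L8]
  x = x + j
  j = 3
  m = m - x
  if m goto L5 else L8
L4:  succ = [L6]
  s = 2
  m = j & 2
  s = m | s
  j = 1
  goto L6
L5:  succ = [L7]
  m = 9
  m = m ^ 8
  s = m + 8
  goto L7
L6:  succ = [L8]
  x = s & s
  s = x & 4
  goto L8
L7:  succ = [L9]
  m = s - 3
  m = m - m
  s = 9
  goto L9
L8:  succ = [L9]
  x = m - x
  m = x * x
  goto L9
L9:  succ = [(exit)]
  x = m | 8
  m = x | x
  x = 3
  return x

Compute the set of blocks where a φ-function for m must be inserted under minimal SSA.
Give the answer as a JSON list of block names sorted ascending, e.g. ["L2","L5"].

idom tree: L1←L0 L2←L1 L3←L0 L4←L2 L5←L0 L6←L4 L7←L5 L8←L0 L9←L0
Dom∩ at merges:
  L3: preds {L0,L1}: {L0} ∩ {L0,L1} = {L0}; idom=L0
  L5: preds {L0,L3}: {L0} ∩ {L0,L3} = {L0}; idom=L0
  L8: preds {L3,L6}: {L0,L3} ∩ {L0,L1,L2,L4,L6} = {L0}; idom=L0
  L9: preds {L7,L8}: {L0,L5,L7} ∩ {L0,L8} = {L0}; idom=L0

DF walk-up:
  join L3 pred L0: · stop@L0
  join L3 pred L1: L1 stop@L0
  join L5 pred L0: · stop@L0
  join L5 pred L3: L3 stop@L0
  join L8 pred L3: L3 stop@L0
  join L8 pred L6: L6→L4→L2→L1 stop@L0
  join L9 pred L7: L7→L5 stop@L0
  join L9 pred L8: L8 stop@L0
  L0 → ∅
  L1 → {L3,L8}
  L2 → {L8}
  L3 → {L5,L8}
  L4 → {L8}
  L5 → {L9}
  L6 → {L8}
  L7 → {L9}
  L8 → {L9}
  L9 → ∅

φ for m: defs {L0,L1,L2,L3,L4,L5,L7,L8,L9}
  DF⁺ = {L3,L5,L8,L9}

Answer: ["L3", "L5", "L8", "L9"]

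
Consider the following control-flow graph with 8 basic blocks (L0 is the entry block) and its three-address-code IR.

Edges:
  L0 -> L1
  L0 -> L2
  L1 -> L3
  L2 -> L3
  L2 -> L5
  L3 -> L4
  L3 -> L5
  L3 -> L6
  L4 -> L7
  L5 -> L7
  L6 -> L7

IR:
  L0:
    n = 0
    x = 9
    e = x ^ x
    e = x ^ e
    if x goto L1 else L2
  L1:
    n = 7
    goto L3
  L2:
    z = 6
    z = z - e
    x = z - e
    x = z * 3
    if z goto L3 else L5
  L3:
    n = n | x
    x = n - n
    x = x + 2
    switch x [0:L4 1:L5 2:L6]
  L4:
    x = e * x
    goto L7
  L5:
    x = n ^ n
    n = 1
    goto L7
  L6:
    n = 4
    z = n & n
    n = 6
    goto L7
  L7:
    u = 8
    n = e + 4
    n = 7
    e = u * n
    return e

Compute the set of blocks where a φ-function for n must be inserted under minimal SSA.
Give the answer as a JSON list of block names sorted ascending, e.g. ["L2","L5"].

Answer: ["L3", "L5", "L7"]

Derivation:
idom tree: L1←L0 L2←L0 L3←L0 L4←L3 L5←L0 L6←L3 L7←L0
Join-block Dom:
  L3: preds {L1,L2}: {L0,L1} ∩ {L0,L2} = {L0}; idom=L0
  L5: preds {L2,L3}: {L0,L2} ∩ {L0,L3} = {L0}; idom=L0
  L7: preds {L4,L5,L6}: {L0,L3,L4} ∩ {L0,L5} ∩ {L0,L3,L6} = {L0}; idom=L0

DF walk-up:
  L3←L1: walk L1 to L0
  L3←L2: walk L2 to L0
  L5←L2: walk L2 to L0
  L5←L3: walk L3 to L0
  L7←L4: walk L4→L3 to L0
  L7←L5: walk L5 to L0
  L7←L6: walk L6→L3 to L0
  L0 → ∅
  L1 → {L3}
  L2 → {L3,L5}
  L3 → {L5,L7}
  L4 → {L7}
  L5 → {L7}
  L6 → {L7}
  L7 → ∅

φ for n: defs {L0,L1,L3,L5,L6,L7}
  DF⁺ = {L3,L5,L7}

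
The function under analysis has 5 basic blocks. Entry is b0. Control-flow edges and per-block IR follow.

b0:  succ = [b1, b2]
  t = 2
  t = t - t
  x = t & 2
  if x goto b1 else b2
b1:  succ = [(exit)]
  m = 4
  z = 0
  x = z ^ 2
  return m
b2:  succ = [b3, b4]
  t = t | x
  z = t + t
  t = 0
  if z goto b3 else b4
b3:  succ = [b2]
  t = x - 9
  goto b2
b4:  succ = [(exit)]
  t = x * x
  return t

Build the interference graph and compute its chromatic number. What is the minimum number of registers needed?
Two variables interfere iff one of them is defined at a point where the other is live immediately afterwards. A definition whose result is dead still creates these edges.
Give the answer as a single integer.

Per-block:
  b0: def={t,x} ue=∅
  b1: def={m,x,z} ue=∅
  b2: def={t,z} ue={t,x}
  b3: def={t} ue={x}
  b4: def={t} ue={x}

Liveness:
  b0 li=∅ lo={t,x}
  b1 li=∅ lo=∅
  b2 li={t,x} lo={x}
  b3 li={x} lo={t,x}
  b4 li={x} lo=∅

Interfere edges:
  m↔{x,z}
  t↔{x,z}
  x↔{m,t,z}
  z↔{m,t,x}

Chromatic number:
  lower bound: {m,x,z} mutually conflict ⇒ χ ≥ 3
  assign m→r2 t→r2 x→r0 z→r1 — no edge inside a register ⇒ χ ≤ 3
  χ = 3

Answer: 3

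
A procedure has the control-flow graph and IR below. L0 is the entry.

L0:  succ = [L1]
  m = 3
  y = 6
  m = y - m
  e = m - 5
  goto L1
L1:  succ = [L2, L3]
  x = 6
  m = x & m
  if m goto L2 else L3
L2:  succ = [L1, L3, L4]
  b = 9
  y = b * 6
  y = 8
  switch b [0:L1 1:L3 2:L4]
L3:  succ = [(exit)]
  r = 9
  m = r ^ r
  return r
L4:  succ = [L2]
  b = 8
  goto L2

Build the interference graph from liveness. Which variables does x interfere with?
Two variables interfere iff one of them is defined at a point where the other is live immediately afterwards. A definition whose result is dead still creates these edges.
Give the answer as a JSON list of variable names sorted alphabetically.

Answer: ["m"]

Analysis:
def/use:
  L0: def={e,m,y} ue=∅
  L1: def={m,x} ue={m}
  L2: def={b,y} ue=∅
  L3: def={m,r} ue=∅
  L4: def={b} ue=∅

Liveness:
  live L0: ∅→{m}
  live L1: {m}→{m}
  live L2: {m}→{m}
  live L3: ∅→∅
  live L4: {m}→{m}

Interfere edges:
  b — {m,y}
  e — {m}
  m — {b,e,r,x,y}
  r — {m}
  x — {m}
  y — {b,m}

N(x) = ["m"]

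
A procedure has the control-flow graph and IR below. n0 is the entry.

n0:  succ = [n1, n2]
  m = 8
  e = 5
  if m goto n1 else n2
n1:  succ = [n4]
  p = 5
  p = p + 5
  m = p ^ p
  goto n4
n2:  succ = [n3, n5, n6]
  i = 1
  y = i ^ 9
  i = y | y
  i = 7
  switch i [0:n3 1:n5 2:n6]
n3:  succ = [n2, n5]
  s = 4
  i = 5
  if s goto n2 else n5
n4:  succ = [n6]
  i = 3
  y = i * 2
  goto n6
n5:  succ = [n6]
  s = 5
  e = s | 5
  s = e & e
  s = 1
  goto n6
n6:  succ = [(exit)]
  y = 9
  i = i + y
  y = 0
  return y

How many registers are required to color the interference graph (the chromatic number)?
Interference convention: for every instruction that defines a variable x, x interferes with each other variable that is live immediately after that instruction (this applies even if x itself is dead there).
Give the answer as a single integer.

def/use:
  n0 def {e,m} use ∅
  n1 def {m,p} use ∅
  n2 def {i,y} use ∅
  n3 def {i,s} use ∅
  n4 def {i,y} use ∅
  n5 def {e,s} use ∅
  n6 def {i,y} use {i}

Liveness:
  n0: in=∅ out=∅
  n1: in=∅ out=∅
  n2: in=∅ out={i}
  n3: in=∅ out={i}
  n4: in=∅ out={i}
  n5: in={i} out={i}
  n6: in={i} out=∅

Interfere edges:
  e: {i,m}
  i: {e,s,y}
  m: {e}
  p: ∅
  s: {i}
  y: {i}

Chromatic number:
  clique {e,i} ⇒ need ≥ 2
  assign e→r1 i→r0 m→r0 p→r0 s→r1 y→r1 — no edge inside a register ⇒ χ ≤ 2
  χ = 2

Answer: 2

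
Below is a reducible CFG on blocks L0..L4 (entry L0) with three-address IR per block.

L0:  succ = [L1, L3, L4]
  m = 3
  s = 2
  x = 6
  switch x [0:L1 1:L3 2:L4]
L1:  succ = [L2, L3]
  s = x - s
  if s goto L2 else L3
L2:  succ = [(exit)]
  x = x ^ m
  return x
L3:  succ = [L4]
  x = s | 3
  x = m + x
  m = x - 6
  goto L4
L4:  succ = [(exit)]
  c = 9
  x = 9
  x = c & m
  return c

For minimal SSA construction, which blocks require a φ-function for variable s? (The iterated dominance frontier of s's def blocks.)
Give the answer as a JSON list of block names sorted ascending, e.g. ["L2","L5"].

idom tree: L1←L0 L2←L1 L3←L0 L4←L0
Join-block Dom:
  L3: preds {L0,L1}: {L0} ∩ {L0,L1} = {L0}; idom=L0
  L4: preds {L0,L3}: {L0} ∩ {L0,L3} = {L0}; idom=L0

Frontier:
  join L3 pred L0: · stop@L0
  join L3 pred L1: L1 stop@L0
  join L4 pred L0: · stop@L0
  join L4 pred L3: L3 stop@L0
  L0: DF=∅
  L1: DF={L3}
  L2: DF=∅
  L3: DF={L4}
  L4: DF=∅

φ for s: defs {L0,L1}
  DF⁺ = {L3,L4}

Answer: ["L3", "L4"]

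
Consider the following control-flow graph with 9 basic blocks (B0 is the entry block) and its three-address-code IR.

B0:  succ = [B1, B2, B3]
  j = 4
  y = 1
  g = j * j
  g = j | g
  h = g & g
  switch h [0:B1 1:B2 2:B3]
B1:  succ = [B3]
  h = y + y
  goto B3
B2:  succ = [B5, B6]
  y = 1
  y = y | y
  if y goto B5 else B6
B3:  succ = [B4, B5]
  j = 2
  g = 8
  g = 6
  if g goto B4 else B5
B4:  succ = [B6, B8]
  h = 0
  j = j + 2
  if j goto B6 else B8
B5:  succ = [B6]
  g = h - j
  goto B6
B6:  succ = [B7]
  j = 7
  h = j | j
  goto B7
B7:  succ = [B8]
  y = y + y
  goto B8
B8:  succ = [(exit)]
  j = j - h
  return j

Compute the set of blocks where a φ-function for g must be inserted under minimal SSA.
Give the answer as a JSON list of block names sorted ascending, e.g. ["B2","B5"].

Answer: ["B5", "B6", "B8"]

Derivation:
idom tree: B1←B0 B2←B0 B3←B0 B4←B3 B5←B0 B6←B0 B7←B6 B8←B0
Dom at joins:
  B3: preds {B0,B1}: {B0} ∩ {B0,B1} = {B0}; idom=B0
  B5: preds {B2,B3}: {B0,B2} ∩ {B0,B3} = {B0}; idom=B0
  B6: preds {B2,B4,B5}: {B0,B2} ∩ {B0,B3,B4} ∩ {B0,B5} = {B0}; idom=B0
  B8: preds {B4,B7}: {B0,B3,B4} ∩ {B0,B6,B7} = {B0}; idom=B0

DF walk-up:
  join B3 pred B0: · stop@B0
  join B3 pred B1: B1 stop@B0
  join B5 pred B2: B2 stop@B0
  join B5 pred B3: B3 stop@B0
  join B6 pred B2: B2 stop@B0
  join B6 pred B4: B4→B3 stop@B0
  join B6 pred B5: B5 stop@B0
  join B8 pred B4: B4→B3 stop@B0
  join B8 pred B7: B7→B6 stop@B0
  B0: DF=∅
  B1: DF={B3}
  B2: DF={B5,B6}
  B3: DF={B5,B6,B8}
  B4: DF={B6,B8}
  B5: DF={B6}
  B6: DF={B8}
  B7: DF={B8}
  B8: DF=∅

φ for g: defs {B0,B3,B5}
  DF⁺ = {B5,B6,B8}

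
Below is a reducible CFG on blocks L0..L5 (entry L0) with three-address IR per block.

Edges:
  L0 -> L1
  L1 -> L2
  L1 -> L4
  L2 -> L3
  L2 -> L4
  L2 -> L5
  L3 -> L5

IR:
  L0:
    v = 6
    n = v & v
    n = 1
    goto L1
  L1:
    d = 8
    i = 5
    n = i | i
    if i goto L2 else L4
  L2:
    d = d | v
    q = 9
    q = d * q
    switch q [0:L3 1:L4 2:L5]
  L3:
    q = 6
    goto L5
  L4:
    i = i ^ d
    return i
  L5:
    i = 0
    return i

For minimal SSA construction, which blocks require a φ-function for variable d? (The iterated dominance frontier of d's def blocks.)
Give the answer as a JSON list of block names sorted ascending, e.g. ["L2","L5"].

idom tree: L1←L0 L2←L1 L3←L2 L4←L1 L5←L2
Join-block Dom:
  L4: preds {L1,L2}: {L0,L1} ∩ {L0,L1,L2} = {L0,L1}; idom=L1
  L5: preds {L2,L3}: {L0,L1,L2} ∩ {L0,L1,L2,L3} = {L0,L1,L2}; idom=L2

Frontier:
  join L4 pred L1: · stop@L1
  join L4 pred L2: L2 stop@L1
  join L5 pred L2: · stop@L2
  join L5 pred L3: L3 stop@L2
  DF(L0)=∅
  DF(L1)=∅
  DF(L2)={L4}
  DF(L3)={L5}
  DF(L4)=∅
  DF(L5)=∅

φ for d: defs {L1,L2}
  DF⁺ = {L4}

Answer: ["L4"]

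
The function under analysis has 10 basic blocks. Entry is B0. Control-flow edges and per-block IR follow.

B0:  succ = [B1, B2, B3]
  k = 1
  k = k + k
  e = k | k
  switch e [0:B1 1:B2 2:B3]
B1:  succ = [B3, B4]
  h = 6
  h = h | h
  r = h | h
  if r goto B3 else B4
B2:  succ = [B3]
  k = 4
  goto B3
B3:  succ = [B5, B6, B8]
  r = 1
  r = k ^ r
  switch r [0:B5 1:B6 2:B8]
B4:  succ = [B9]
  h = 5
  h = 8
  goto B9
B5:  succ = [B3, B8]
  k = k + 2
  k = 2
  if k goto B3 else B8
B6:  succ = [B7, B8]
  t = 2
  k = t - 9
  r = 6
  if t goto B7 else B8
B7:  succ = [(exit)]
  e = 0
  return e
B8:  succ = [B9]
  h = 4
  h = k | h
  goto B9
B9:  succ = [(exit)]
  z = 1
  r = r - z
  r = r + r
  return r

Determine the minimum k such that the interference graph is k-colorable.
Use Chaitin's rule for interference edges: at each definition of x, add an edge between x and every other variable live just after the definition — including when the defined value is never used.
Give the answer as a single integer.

Answer: 3

Derivation:
Per-block:
  B0: {e,k} / ∅
  B1: {h,r} / ∅
  B2: {k} / ∅
  B3: {r} / {k}
  B4: {h} / ∅
  B5: {k} / {k}
  B6: {k,r,t} / ∅
  B7: {e} / ∅
  B8: {h} / {k}
  B9: {r,z} / {r}

Liveness:
  B0: in=∅ out={k}
  B1: in={k} out={k,r}
  B2: in=∅ out={k}
  B3: in={k} out={k,r}
  B4: in={r} out={r}
  B5: in={k,r} out={k,r}
  B6: in=∅ out={k,r}
  B7: in=∅ out=∅
  B8: in={k,r} out={r}
  B9: in={r} out=∅

Interfere edges:
  e — {k}
  h — {k,r}
  k — {e,h,r,t}
  r — {h,k,t,z}
  t — {k,r}
  z — {r}

Chromatic number:
  lower bound: {h,k,r} mutually conflict ⇒ χ ≥ 3
  3-colouring: r0={k,z}  r1={e,r}  r2={h,t}
  χ = 3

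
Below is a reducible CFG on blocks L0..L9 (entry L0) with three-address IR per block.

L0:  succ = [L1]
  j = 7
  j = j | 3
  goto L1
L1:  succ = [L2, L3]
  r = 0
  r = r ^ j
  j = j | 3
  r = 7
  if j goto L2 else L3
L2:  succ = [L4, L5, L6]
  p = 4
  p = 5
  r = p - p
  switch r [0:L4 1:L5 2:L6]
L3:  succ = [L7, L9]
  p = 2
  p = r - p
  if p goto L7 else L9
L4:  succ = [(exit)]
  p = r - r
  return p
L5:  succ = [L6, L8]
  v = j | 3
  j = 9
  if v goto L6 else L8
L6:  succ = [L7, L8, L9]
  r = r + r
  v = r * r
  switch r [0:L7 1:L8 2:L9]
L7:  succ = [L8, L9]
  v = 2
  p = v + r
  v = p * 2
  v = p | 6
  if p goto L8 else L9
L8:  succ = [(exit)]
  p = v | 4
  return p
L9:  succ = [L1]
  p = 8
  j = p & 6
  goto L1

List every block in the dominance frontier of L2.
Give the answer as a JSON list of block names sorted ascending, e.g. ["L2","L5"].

Answer: ["L7", "L8", "L9"]

Working:
idom tree: L1←L0 L2←L1 L3←L1 L4←L2 L5←L2 L6←L2 L7←L1 L8←L1 L9←L1
Dom∩ at merges:
  L1: preds {L0,L9}: {L0} ∩ {L0,L1,L9} = {L0}; idom=L0
  L6: preds {L2,L5}: {L0,L1,L2} ∩ {L0,L1,L2,L5} = {L0,L1,L2}; idom=L2
  L7: preds {L3,L6}: {L0,L1,L3} ∩ {L0,L1,L2,L6} = {L0,L1}; idom=L1
  L8: preds {L5,L6,L7}: {L0,L1,L2,L5} ∩ {L0,L1,L2,L6} ∩ {L0,L1,L7} = {L0,L1}; idom=L1
  L9: preds {L3,L6,L7}: {L0,L1,L3} ∩ {L0,L1,L2,L6} ∩ {L0,L1,L7} = {L0,L1}; idom=L1

DF walk-up:
  join L1 pred L0: · stop@L0
  join L1 pred L9: L9→L1 stop@L0
  join L6 pred L2: · stop@L2
  join L6 pred L5: L5 stop@L2
  join L7 pred L3: L3 stop@L1
  join L7 pred L6: L6→L2 stop@L1
  join L8 pred L5: L5→L2 stop@L1
  join L8 pred L6: L6→L2 stop@L1
  join L8 pred L7: L7 stop@L1
  join L9 pred L3: L3 stop@L1
  join L9 pred L6: L6→L2 stop@L1
  join L9 pred L7: L7 stop@L1
  L0: DF=∅
  L1: DF={L1}
  L2: DF={L7,L8,L9}
  L3: DF={L7,L9}
  L4: DF=∅
  L5: DF={L6,L8}
  L6: DF={L7,L8,L9}
  L7: DF={L8,L9}
  L8: DF=∅
  L9: DF={L1}

DF(L2) = ["L7", "L8", "L9"]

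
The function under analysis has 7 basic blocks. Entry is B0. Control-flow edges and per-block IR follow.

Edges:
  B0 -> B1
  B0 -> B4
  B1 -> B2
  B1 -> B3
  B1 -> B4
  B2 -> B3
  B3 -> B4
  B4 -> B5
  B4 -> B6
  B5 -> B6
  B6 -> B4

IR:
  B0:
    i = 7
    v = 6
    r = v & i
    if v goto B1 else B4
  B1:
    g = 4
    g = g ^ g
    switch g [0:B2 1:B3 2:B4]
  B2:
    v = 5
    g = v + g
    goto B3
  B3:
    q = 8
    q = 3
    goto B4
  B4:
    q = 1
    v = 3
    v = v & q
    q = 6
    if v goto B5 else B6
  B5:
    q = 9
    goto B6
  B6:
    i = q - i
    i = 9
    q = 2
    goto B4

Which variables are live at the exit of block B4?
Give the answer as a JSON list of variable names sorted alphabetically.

Answer: ["i", "q"]

Analysis:
Block summaries:
  B0: def={i,r,v} ue=∅
  B1: def={g} ue=∅
  B2: def={g,v} ue={g}
  B3: def={q} ue=∅
  B4: def={q,v} ue=∅
  B5: def={q} ue=∅
  B6: def={i,q} ue={i,q}

Backward fixpoint:
  live B0: ∅→{i}
  live B1: {i}→{g,i}
  live B2: {g,i}→{i}
  live B3: {i}→{i}
  live B4: {i}→{i,q}
  live B5: {i}→{i,q}
  live B6: {i,q}→{i}

live-out(B4) = ["i", "q"]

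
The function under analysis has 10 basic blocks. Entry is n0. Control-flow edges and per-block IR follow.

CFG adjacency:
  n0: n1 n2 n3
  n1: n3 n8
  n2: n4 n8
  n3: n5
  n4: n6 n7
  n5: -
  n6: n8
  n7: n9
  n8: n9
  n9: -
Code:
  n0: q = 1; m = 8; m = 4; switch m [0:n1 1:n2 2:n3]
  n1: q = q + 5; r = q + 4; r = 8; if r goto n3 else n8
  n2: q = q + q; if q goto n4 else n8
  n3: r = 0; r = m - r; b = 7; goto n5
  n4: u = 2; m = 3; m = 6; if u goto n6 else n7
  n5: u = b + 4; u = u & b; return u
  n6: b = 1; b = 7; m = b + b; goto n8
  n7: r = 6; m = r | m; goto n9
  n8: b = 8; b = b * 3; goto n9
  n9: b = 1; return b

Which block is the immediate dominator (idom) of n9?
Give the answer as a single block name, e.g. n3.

Answer: n0

Analysis:
idom tree: n1←n0 n2←n0 n3←n0 n4←n2 n5←n3 n6←n4 n7←n4 n8←n0 n9←n0
Dom at joins:
  n3: preds {n0,n1}: {n0} ∩ {n0,n1} = {n0}; idom=n0
  n8: preds {n1,n2,n6}: {n0,n1} ∩ {n0,n2} ∩ {n0,n2,n4,n6} = {n0}; idom=n0
  n9: preds {n7,n8}: {n0,n2,n4,n7} ∩ {n0,n8} = {n0}; idom=n0

idom(n9) = n0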